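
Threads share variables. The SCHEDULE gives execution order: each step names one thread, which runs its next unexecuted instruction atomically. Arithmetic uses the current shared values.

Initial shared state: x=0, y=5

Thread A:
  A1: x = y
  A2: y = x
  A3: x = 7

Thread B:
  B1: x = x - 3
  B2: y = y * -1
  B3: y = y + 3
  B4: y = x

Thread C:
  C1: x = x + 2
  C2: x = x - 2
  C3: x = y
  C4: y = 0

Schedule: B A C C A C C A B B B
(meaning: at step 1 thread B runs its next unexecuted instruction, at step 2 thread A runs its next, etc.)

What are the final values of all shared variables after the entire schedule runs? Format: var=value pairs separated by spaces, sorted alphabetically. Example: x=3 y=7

Answer: x=7 y=7

Derivation:
Step 1: thread B executes B1 (x = x - 3). Shared: x=-3 y=5. PCs: A@0 B@1 C@0
Step 2: thread A executes A1 (x = y). Shared: x=5 y=5. PCs: A@1 B@1 C@0
Step 3: thread C executes C1 (x = x + 2). Shared: x=7 y=5. PCs: A@1 B@1 C@1
Step 4: thread C executes C2 (x = x - 2). Shared: x=5 y=5. PCs: A@1 B@1 C@2
Step 5: thread A executes A2 (y = x). Shared: x=5 y=5. PCs: A@2 B@1 C@2
Step 6: thread C executes C3 (x = y). Shared: x=5 y=5. PCs: A@2 B@1 C@3
Step 7: thread C executes C4 (y = 0). Shared: x=5 y=0. PCs: A@2 B@1 C@4
Step 8: thread A executes A3 (x = 7). Shared: x=7 y=0. PCs: A@3 B@1 C@4
Step 9: thread B executes B2 (y = y * -1). Shared: x=7 y=0. PCs: A@3 B@2 C@4
Step 10: thread B executes B3 (y = y + 3). Shared: x=7 y=3. PCs: A@3 B@3 C@4
Step 11: thread B executes B4 (y = x). Shared: x=7 y=7. PCs: A@3 B@4 C@4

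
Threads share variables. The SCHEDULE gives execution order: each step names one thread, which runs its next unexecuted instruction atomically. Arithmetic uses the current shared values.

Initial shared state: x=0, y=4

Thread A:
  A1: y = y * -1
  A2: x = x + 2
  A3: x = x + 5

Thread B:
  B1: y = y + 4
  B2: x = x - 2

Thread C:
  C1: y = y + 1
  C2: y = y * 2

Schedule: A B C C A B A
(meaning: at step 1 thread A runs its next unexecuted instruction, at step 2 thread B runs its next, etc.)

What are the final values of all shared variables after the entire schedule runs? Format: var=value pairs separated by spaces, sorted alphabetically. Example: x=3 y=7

Step 1: thread A executes A1 (y = y * -1). Shared: x=0 y=-4. PCs: A@1 B@0 C@0
Step 2: thread B executes B1 (y = y + 4). Shared: x=0 y=0. PCs: A@1 B@1 C@0
Step 3: thread C executes C1 (y = y + 1). Shared: x=0 y=1. PCs: A@1 B@1 C@1
Step 4: thread C executes C2 (y = y * 2). Shared: x=0 y=2. PCs: A@1 B@1 C@2
Step 5: thread A executes A2 (x = x + 2). Shared: x=2 y=2. PCs: A@2 B@1 C@2
Step 6: thread B executes B2 (x = x - 2). Shared: x=0 y=2. PCs: A@2 B@2 C@2
Step 7: thread A executes A3 (x = x + 5). Shared: x=5 y=2. PCs: A@3 B@2 C@2

Answer: x=5 y=2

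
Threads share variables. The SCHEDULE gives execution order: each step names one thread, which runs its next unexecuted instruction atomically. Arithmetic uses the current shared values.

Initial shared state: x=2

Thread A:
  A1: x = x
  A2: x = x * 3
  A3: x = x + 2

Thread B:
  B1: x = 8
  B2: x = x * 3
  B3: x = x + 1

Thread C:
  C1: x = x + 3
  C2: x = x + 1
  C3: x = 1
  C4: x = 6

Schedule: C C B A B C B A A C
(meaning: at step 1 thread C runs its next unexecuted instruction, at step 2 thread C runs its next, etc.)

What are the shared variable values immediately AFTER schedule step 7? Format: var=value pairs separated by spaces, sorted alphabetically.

Answer: x=2

Derivation:
Step 1: thread C executes C1 (x = x + 3). Shared: x=5. PCs: A@0 B@0 C@1
Step 2: thread C executes C2 (x = x + 1). Shared: x=6. PCs: A@0 B@0 C@2
Step 3: thread B executes B1 (x = 8). Shared: x=8. PCs: A@0 B@1 C@2
Step 4: thread A executes A1 (x = x). Shared: x=8. PCs: A@1 B@1 C@2
Step 5: thread B executes B2 (x = x * 3). Shared: x=24. PCs: A@1 B@2 C@2
Step 6: thread C executes C3 (x = 1). Shared: x=1. PCs: A@1 B@2 C@3
Step 7: thread B executes B3 (x = x + 1). Shared: x=2. PCs: A@1 B@3 C@3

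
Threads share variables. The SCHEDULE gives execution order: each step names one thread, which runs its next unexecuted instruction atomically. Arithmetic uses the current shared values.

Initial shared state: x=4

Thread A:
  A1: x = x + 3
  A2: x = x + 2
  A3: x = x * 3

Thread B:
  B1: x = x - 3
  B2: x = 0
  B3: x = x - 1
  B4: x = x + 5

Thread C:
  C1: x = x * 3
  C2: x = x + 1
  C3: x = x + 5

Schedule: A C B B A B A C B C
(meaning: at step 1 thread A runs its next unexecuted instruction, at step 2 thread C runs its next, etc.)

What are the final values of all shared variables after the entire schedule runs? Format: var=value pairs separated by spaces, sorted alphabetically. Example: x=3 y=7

Step 1: thread A executes A1 (x = x + 3). Shared: x=7. PCs: A@1 B@0 C@0
Step 2: thread C executes C1 (x = x * 3). Shared: x=21. PCs: A@1 B@0 C@1
Step 3: thread B executes B1 (x = x - 3). Shared: x=18. PCs: A@1 B@1 C@1
Step 4: thread B executes B2 (x = 0). Shared: x=0. PCs: A@1 B@2 C@1
Step 5: thread A executes A2 (x = x + 2). Shared: x=2. PCs: A@2 B@2 C@1
Step 6: thread B executes B3 (x = x - 1). Shared: x=1. PCs: A@2 B@3 C@1
Step 7: thread A executes A3 (x = x * 3). Shared: x=3. PCs: A@3 B@3 C@1
Step 8: thread C executes C2 (x = x + 1). Shared: x=4. PCs: A@3 B@3 C@2
Step 9: thread B executes B4 (x = x + 5). Shared: x=9. PCs: A@3 B@4 C@2
Step 10: thread C executes C3 (x = x + 5). Shared: x=14. PCs: A@3 B@4 C@3

Answer: x=14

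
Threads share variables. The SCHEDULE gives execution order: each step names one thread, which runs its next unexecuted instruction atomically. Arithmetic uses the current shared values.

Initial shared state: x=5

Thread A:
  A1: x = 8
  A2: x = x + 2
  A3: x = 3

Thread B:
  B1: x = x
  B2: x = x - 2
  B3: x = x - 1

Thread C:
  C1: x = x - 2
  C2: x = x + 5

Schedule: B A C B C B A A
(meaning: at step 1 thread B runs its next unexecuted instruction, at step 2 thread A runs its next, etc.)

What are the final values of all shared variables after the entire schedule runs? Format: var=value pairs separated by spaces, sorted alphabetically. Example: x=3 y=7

Step 1: thread B executes B1 (x = x). Shared: x=5. PCs: A@0 B@1 C@0
Step 2: thread A executes A1 (x = 8). Shared: x=8. PCs: A@1 B@1 C@0
Step 3: thread C executes C1 (x = x - 2). Shared: x=6. PCs: A@1 B@1 C@1
Step 4: thread B executes B2 (x = x - 2). Shared: x=4. PCs: A@1 B@2 C@1
Step 5: thread C executes C2 (x = x + 5). Shared: x=9. PCs: A@1 B@2 C@2
Step 6: thread B executes B3 (x = x - 1). Shared: x=8. PCs: A@1 B@3 C@2
Step 7: thread A executes A2 (x = x + 2). Shared: x=10. PCs: A@2 B@3 C@2
Step 8: thread A executes A3 (x = 3). Shared: x=3. PCs: A@3 B@3 C@2

Answer: x=3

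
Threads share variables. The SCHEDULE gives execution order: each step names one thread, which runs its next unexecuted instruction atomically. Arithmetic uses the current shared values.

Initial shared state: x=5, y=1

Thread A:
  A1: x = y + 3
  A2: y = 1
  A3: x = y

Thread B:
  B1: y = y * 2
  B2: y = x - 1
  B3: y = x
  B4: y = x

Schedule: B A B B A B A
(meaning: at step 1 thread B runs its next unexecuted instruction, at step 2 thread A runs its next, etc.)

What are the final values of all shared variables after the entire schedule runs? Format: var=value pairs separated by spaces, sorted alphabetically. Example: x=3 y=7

Answer: x=5 y=5

Derivation:
Step 1: thread B executes B1 (y = y * 2). Shared: x=5 y=2. PCs: A@0 B@1
Step 2: thread A executes A1 (x = y + 3). Shared: x=5 y=2. PCs: A@1 B@1
Step 3: thread B executes B2 (y = x - 1). Shared: x=5 y=4. PCs: A@1 B@2
Step 4: thread B executes B3 (y = x). Shared: x=5 y=5. PCs: A@1 B@3
Step 5: thread A executes A2 (y = 1). Shared: x=5 y=1. PCs: A@2 B@3
Step 6: thread B executes B4 (y = x). Shared: x=5 y=5. PCs: A@2 B@4
Step 7: thread A executes A3 (x = y). Shared: x=5 y=5. PCs: A@3 B@4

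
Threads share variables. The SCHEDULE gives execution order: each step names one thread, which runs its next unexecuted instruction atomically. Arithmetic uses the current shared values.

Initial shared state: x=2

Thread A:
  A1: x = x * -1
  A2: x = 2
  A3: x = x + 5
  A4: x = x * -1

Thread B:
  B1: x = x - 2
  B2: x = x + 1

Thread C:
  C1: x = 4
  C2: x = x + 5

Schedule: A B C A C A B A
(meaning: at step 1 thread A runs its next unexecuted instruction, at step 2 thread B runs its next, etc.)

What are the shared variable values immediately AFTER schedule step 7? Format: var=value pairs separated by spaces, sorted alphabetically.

Answer: x=13

Derivation:
Step 1: thread A executes A1 (x = x * -1). Shared: x=-2. PCs: A@1 B@0 C@0
Step 2: thread B executes B1 (x = x - 2). Shared: x=-4. PCs: A@1 B@1 C@0
Step 3: thread C executes C1 (x = 4). Shared: x=4. PCs: A@1 B@1 C@1
Step 4: thread A executes A2 (x = 2). Shared: x=2. PCs: A@2 B@1 C@1
Step 5: thread C executes C2 (x = x + 5). Shared: x=7. PCs: A@2 B@1 C@2
Step 6: thread A executes A3 (x = x + 5). Shared: x=12. PCs: A@3 B@1 C@2
Step 7: thread B executes B2 (x = x + 1). Shared: x=13. PCs: A@3 B@2 C@2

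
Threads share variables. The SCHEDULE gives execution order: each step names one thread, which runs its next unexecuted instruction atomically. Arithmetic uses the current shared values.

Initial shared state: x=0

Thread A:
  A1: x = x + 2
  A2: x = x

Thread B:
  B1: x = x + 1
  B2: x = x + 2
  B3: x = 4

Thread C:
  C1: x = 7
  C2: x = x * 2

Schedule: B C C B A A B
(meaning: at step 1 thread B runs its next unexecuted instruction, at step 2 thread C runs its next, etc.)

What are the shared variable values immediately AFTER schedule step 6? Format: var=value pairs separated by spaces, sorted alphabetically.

Step 1: thread B executes B1 (x = x + 1). Shared: x=1. PCs: A@0 B@1 C@0
Step 2: thread C executes C1 (x = 7). Shared: x=7. PCs: A@0 B@1 C@1
Step 3: thread C executes C2 (x = x * 2). Shared: x=14. PCs: A@0 B@1 C@2
Step 4: thread B executes B2 (x = x + 2). Shared: x=16. PCs: A@0 B@2 C@2
Step 5: thread A executes A1 (x = x + 2). Shared: x=18. PCs: A@1 B@2 C@2
Step 6: thread A executes A2 (x = x). Shared: x=18. PCs: A@2 B@2 C@2

Answer: x=18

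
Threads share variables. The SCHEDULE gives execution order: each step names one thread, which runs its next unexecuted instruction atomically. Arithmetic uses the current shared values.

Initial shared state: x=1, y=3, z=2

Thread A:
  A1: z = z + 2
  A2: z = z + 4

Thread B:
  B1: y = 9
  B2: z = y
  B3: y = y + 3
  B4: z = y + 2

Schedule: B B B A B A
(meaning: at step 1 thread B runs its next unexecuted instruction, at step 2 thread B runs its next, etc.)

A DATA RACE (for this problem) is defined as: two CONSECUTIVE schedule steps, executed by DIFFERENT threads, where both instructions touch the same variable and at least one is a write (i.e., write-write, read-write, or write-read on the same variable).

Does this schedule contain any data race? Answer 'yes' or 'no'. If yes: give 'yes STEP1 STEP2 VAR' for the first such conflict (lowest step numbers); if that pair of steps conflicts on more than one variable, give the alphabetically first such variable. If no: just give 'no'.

Steps 1,2: same thread (B). No race.
Steps 2,3: same thread (B). No race.
Steps 3,4: B(r=y,w=y) vs A(r=z,w=z). No conflict.
Steps 4,5: A(z = z + 2) vs B(z = y + 2). RACE on z (W-W).
Steps 5,6: B(z = y + 2) vs A(z = z + 4). RACE on z (W-W).
First conflict at steps 4,5.

Answer: yes 4 5 z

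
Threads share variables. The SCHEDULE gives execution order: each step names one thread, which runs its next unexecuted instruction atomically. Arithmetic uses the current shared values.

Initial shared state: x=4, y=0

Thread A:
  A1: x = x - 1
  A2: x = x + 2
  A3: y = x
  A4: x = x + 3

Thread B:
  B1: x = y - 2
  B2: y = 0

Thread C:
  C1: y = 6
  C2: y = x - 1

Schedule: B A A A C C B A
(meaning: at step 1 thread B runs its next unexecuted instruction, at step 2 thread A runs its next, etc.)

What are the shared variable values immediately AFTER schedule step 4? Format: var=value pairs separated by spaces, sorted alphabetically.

Answer: x=-1 y=-1

Derivation:
Step 1: thread B executes B1 (x = y - 2). Shared: x=-2 y=0. PCs: A@0 B@1 C@0
Step 2: thread A executes A1 (x = x - 1). Shared: x=-3 y=0. PCs: A@1 B@1 C@0
Step 3: thread A executes A2 (x = x + 2). Shared: x=-1 y=0. PCs: A@2 B@1 C@0
Step 4: thread A executes A3 (y = x). Shared: x=-1 y=-1. PCs: A@3 B@1 C@0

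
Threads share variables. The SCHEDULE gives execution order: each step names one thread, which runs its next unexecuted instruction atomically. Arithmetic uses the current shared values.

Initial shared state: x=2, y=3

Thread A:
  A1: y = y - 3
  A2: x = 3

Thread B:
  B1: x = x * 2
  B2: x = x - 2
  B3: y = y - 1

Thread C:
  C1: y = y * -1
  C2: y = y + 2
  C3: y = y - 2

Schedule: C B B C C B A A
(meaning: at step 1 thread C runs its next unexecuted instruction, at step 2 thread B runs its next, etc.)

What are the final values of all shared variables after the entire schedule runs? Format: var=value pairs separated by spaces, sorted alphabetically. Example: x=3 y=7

Answer: x=3 y=-7

Derivation:
Step 1: thread C executes C1 (y = y * -1). Shared: x=2 y=-3. PCs: A@0 B@0 C@1
Step 2: thread B executes B1 (x = x * 2). Shared: x=4 y=-3. PCs: A@0 B@1 C@1
Step 3: thread B executes B2 (x = x - 2). Shared: x=2 y=-3. PCs: A@0 B@2 C@1
Step 4: thread C executes C2 (y = y + 2). Shared: x=2 y=-1. PCs: A@0 B@2 C@2
Step 5: thread C executes C3 (y = y - 2). Shared: x=2 y=-3. PCs: A@0 B@2 C@3
Step 6: thread B executes B3 (y = y - 1). Shared: x=2 y=-4. PCs: A@0 B@3 C@3
Step 7: thread A executes A1 (y = y - 3). Shared: x=2 y=-7. PCs: A@1 B@3 C@3
Step 8: thread A executes A2 (x = 3). Shared: x=3 y=-7. PCs: A@2 B@3 C@3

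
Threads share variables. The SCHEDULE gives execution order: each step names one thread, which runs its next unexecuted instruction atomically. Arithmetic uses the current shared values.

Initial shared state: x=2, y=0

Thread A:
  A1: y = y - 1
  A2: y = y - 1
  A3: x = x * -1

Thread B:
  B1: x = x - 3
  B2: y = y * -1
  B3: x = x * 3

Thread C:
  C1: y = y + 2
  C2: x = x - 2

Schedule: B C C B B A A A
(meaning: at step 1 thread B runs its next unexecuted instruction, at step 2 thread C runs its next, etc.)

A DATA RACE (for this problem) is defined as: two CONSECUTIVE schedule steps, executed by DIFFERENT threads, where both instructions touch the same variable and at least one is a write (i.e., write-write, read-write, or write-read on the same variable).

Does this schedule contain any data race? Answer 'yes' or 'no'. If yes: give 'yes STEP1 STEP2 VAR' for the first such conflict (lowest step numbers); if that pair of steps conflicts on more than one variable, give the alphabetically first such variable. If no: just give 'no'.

Steps 1,2: B(r=x,w=x) vs C(r=y,w=y). No conflict.
Steps 2,3: same thread (C). No race.
Steps 3,4: C(r=x,w=x) vs B(r=y,w=y). No conflict.
Steps 4,5: same thread (B). No race.
Steps 5,6: B(r=x,w=x) vs A(r=y,w=y). No conflict.
Steps 6,7: same thread (A). No race.
Steps 7,8: same thread (A). No race.

Answer: no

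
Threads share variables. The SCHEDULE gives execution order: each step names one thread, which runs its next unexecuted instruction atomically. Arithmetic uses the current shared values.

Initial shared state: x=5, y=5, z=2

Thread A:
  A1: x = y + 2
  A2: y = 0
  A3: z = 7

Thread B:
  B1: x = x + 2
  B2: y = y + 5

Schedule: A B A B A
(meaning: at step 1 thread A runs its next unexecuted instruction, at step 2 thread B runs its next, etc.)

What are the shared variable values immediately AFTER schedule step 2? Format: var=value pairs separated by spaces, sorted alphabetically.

Step 1: thread A executes A1 (x = y + 2). Shared: x=7 y=5 z=2. PCs: A@1 B@0
Step 2: thread B executes B1 (x = x + 2). Shared: x=9 y=5 z=2. PCs: A@1 B@1

Answer: x=9 y=5 z=2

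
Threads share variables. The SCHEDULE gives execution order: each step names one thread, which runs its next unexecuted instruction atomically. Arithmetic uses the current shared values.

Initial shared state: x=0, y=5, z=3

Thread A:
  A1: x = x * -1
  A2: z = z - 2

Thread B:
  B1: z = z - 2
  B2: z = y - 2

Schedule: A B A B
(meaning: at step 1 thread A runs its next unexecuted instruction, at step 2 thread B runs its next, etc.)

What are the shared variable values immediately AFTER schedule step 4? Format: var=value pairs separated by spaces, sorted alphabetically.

Answer: x=0 y=5 z=3

Derivation:
Step 1: thread A executes A1 (x = x * -1). Shared: x=0 y=5 z=3. PCs: A@1 B@0
Step 2: thread B executes B1 (z = z - 2). Shared: x=0 y=5 z=1. PCs: A@1 B@1
Step 3: thread A executes A2 (z = z - 2). Shared: x=0 y=5 z=-1. PCs: A@2 B@1
Step 4: thread B executes B2 (z = y - 2). Shared: x=0 y=5 z=3. PCs: A@2 B@2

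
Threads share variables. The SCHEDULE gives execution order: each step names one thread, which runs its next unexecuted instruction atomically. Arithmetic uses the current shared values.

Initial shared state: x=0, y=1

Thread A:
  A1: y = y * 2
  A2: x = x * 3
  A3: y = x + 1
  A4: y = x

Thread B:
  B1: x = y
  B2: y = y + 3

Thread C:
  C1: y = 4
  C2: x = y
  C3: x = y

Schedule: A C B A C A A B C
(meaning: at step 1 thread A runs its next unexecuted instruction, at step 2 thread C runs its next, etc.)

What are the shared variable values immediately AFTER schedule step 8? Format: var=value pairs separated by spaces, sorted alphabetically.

Answer: x=4 y=7

Derivation:
Step 1: thread A executes A1 (y = y * 2). Shared: x=0 y=2. PCs: A@1 B@0 C@0
Step 2: thread C executes C1 (y = 4). Shared: x=0 y=4. PCs: A@1 B@0 C@1
Step 3: thread B executes B1 (x = y). Shared: x=4 y=4. PCs: A@1 B@1 C@1
Step 4: thread A executes A2 (x = x * 3). Shared: x=12 y=4. PCs: A@2 B@1 C@1
Step 5: thread C executes C2 (x = y). Shared: x=4 y=4. PCs: A@2 B@1 C@2
Step 6: thread A executes A3 (y = x + 1). Shared: x=4 y=5. PCs: A@3 B@1 C@2
Step 7: thread A executes A4 (y = x). Shared: x=4 y=4. PCs: A@4 B@1 C@2
Step 8: thread B executes B2 (y = y + 3). Shared: x=4 y=7. PCs: A@4 B@2 C@2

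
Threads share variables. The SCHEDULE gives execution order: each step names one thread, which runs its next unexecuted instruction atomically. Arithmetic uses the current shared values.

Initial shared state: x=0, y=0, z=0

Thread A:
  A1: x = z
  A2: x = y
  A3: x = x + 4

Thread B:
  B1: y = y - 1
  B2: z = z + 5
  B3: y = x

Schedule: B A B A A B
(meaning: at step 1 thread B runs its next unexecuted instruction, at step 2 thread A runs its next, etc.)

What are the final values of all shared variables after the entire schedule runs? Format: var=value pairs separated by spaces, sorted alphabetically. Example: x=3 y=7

Answer: x=3 y=3 z=5

Derivation:
Step 1: thread B executes B1 (y = y - 1). Shared: x=0 y=-1 z=0. PCs: A@0 B@1
Step 2: thread A executes A1 (x = z). Shared: x=0 y=-1 z=0. PCs: A@1 B@1
Step 3: thread B executes B2 (z = z + 5). Shared: x=0 y=-1 z=5. PCs: A@1 B@2
Step 4: thread A executes A2 (x = y). Shared: x=-1 y=-1 z=5. PCs: A@2 B@2
Step 5: thread A executes A3 (x = x + 4). Shared: x=3 y=-1 z=5. PCs: A@3 B@2
Step 6: thread B executes B3 (y = x). Shared: x=3 y=3 z=5. PCs: A@3 B@3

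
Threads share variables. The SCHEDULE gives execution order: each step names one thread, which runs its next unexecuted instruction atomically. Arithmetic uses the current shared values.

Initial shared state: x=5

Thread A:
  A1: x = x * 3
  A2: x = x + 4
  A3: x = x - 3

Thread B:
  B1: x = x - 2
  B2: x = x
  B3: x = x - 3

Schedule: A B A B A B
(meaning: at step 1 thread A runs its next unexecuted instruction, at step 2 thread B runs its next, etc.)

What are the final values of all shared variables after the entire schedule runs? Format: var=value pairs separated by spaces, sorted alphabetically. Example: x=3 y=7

Step 1: thread A executes A1 (x = x * 3). Shared: x=15. PCs: A@1 B@0
Step 2: thread B executes B1 (x = x - 2). Shared: x=13. PCs: A@1 B@1
Step 3: thread A executes A2 (x = x + 4). Shared: x=17. PCs: A@2 B@1
Step 4: thread B executes B2 (x = x). Shared: x=17. PCs: A@2 B@2
Step 5: thread A executes A3 (x = x - 3). Shared: x=14. PCs: A@3 B@2
Step 6: thread B executes B3 (x = x - 3). Shared: x=11. PCs: A@3 B@3

Answer: x=11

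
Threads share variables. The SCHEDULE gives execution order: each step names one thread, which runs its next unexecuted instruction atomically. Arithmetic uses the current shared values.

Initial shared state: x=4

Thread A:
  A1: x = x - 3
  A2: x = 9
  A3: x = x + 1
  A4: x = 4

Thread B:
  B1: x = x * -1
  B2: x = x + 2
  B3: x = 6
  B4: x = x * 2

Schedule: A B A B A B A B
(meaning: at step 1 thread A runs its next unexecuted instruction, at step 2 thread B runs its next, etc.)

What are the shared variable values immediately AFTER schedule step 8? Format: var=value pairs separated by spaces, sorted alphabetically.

Answer: x=8

Derivation:
Step 1: thread A executes A1 (x = x - 3). Shared: x=1. PCs: A@1 B@0
Step 2: thread B executes B1 (x = x * -1). Shared: x=-1. PCs: A@1 B@1
Step 3: thread A executes A2 (x = 9). Shared: x=9. PCs: A@2 B@1
Step 4: thread B executes B2 (x = x + 2). Shared: x=11. PCs: A@2 B@2
Step 5: thread A executes A3 (x = x + 1). Shared: x=12. PCs: A@3 B@2
Step 6: thread B executes B3 (x = 6). Shared: x=6. PCs: A@3 B@3
Step 7: thread A executes A4 (x = 4). Shared: x=4. PCs: A@4 B@3
Step 8: thread B executes B4 (x = x * 2). Shared: x=8. PCs: A@4 B@4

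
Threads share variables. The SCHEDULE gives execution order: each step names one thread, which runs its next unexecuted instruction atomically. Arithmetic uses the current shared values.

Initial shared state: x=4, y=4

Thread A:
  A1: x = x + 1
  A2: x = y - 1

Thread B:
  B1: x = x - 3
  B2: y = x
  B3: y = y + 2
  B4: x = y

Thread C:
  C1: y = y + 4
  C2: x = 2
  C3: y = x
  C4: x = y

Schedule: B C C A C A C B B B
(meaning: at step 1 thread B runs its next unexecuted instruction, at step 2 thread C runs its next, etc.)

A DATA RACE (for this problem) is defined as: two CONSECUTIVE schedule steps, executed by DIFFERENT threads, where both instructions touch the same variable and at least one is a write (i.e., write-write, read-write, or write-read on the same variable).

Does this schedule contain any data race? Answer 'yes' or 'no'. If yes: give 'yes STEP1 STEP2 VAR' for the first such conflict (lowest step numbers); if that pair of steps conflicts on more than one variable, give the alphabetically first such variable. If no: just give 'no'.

Answer: yes 3 4 x

Derivation:
Steps 1,2: B(r=x,w=x) vs C(r=y,w=y). No conflict.
Steps 2,3: same thread (C). No race.
Steps 3,4: C(x = 2) vs A(x = x + 1). RACE on x (W-W).
Steps 4,5: A(x = x + 1) vs C(y = x). RACE on x (W-R).
Steps 5,6: C(y = x) vs A(x = y - 1). RACE on x (R-W), y (W-R). Multiple vars; alphabetically first is x.
Steps 6,7: A(x = y - 1) vs C(x = y). RACE on x (W-W).
Steps 7,8: C(x = y) vs B(y = x). RACE on x (W-R), y (R-W). Multiple vars; alphabetically first is x.
Steps 8,9: same thread (B). No race.
Steps 9,10: same thread (B). No race.
First conflict at steps 3,4.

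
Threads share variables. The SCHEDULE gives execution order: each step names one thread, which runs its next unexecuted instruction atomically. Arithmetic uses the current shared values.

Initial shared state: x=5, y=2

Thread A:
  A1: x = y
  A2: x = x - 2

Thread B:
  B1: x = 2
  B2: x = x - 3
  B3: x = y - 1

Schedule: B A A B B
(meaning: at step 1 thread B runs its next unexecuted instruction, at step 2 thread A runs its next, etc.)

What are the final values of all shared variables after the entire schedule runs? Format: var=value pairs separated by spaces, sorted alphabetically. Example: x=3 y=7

Answer: x=1 y=2

Derivation:
Step 1: thread B executes B1 (x = 2). Shared: x=2 y=2. PCs: A@0 B@1
Step 2: thread A executes A1 (x = y). Shared: x=2 y=2. PCs: A@1 B@1
Step 3: thread A executes A2 (x = x - 2). Shared: x=0 y=2. PCs: A@2 B@1
Step 4: thread B executes B2 (x = x - 3). Shared: x=-3 y=2. PCs: A@2 B@2
Step 5: thread B executes B3 (x = y - 1). Shared: x=1 y=2. PCs: A@2 B@3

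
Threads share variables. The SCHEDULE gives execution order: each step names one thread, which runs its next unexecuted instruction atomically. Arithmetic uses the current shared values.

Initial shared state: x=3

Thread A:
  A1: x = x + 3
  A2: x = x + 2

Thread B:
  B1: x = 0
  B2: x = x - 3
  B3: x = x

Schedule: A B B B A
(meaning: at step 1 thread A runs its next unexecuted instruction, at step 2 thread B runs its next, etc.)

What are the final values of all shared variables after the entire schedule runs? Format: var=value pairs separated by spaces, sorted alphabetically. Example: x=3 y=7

Answer: x=-1

Derivation:
Step 1: thread A executes A1 (x = x + 3). Shared: x=6. PCs: A@1 B@0
Step 2: thread B executes B1 (x = 0). Shared: x=0. PCs: A@1 B@1
Step 3: thread B executes B2 (x = x - 3). Shared: x=-3. PCs: A@1 B@2
Step 4: thread B executes B3 (x = x). Shared: x=-3. PCs: A@1 B@3
Step 5: thread A executes A2 (x = x + 2). Shared: x=-1. PCs: A@2 B@3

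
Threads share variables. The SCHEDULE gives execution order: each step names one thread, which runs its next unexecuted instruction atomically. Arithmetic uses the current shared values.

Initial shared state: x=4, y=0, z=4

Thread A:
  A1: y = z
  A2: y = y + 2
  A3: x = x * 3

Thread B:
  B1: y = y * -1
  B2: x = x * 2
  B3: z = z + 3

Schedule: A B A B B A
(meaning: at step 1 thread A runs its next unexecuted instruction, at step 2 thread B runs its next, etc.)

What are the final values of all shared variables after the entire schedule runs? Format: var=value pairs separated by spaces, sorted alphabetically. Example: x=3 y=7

Step 1: thread A executes A1 (y = z). Shared: x=4 y=4 z=4. PCs: A@1 B@0
Step 2: thread B executes B1 (y = y * -1). Shared: x=4 y=-4 z=4. PCs: A@1 B@1
Step 3: thread A executes A2 (y = y + 2). Shared: x=4 y=-2 z=4. PCs: A@2 B@1
Step 4: thread B executes B2 (x = x * 2). Shared: x=8 y=-2 z=4. PCs: A@2 B@2
Step 5: thread B executes B3 (z = z + 3). Shared: x=8 y=-2 z=7. PCs: A@2 B@3
Step 6: thread A executes A3 (x = x * 3). Shared: x=24 y=-2 z=7. PCs: A@3 B@3

Answer: x=24 y=-2 z=7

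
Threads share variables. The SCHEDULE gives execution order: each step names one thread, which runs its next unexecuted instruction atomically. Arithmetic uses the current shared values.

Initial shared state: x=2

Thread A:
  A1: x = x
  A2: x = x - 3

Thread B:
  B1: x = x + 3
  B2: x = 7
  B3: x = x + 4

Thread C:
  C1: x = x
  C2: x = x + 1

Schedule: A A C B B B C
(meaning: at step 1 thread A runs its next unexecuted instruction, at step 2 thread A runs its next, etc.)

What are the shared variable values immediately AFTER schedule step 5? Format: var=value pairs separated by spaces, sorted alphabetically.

Step 1: thread A executes A1 (x = x). Shared: x=2. PCs: A@1 B@0 C@0
Step 2: thread A executes A2 (x = x - 3). Shared: x=-1. PCs: A@2 B@0 C@0
Step 3: thread C executes C1 (x = x). Shared: x=-1. PCs: A@2 B@0 C@1
Step 4: thread B executes B1 (x = x + 3). Shared: x=2. PCs: A@2 B@1 C@1
Step 5: thread B executes B2 (x = 7). Shared: x=7. PCs: A@2 B@2 C@1

Answer: x=7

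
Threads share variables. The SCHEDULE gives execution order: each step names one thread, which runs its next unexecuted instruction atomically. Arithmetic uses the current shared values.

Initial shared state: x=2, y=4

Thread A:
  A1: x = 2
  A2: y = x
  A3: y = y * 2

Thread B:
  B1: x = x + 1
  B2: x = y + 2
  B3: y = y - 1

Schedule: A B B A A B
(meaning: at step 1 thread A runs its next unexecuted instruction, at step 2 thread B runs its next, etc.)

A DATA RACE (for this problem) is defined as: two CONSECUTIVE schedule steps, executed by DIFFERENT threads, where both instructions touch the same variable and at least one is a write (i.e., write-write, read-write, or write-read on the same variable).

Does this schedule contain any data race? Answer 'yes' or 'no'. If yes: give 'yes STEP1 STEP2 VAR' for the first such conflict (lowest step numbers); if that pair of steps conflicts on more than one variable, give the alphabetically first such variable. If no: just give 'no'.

Steps 1,2: A(x = 2) vs B(x = x + 1). RACE on x (W-W).
Steps 2,3: same thread (B). No race.
Steps 3,4: B(x = y + 2) vs A(y = x). RACE on x (W-R), y (R-W). Multiple vars; alphabetically first is x.
Steps 4,5: same thread (A). No race.
Steps 5,6: A(y = y * 2) vs B(y = y - 1). RACE on y (W-W).
First conflict at steps 1,2.

Answer: yes 1 2 x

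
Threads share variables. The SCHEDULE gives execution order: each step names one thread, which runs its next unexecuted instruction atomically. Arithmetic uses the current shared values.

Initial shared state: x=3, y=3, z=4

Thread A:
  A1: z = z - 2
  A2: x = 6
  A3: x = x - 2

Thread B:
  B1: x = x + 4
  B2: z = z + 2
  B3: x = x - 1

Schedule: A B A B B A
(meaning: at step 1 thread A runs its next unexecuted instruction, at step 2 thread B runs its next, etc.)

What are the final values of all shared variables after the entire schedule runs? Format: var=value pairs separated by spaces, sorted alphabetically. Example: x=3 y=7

Step 1: thread A executes A1 (z = z - 2). Shared: x=3 y=3 z=2. PCs: A@1 B@0
Step 2: thread B executes B1 (x = x + 4). Shared: x=7 y=3 z=2. PCs: A@1 B@1
Step 3: thread A executes A2 (x = 6). Shared: x=6 y=3 z=2. PCs: A@2 B@1
Step 4: thread B executes B2 (z = z + 2). Shared: x=6 y=3 z=4. PCs: A@2 B@2
Step 5: thread B executes B3 (x = x - 1). Shared: x=5 y=3 z=4. PCs: A@2 B@3
Step 6: thread A executes A3 (x = x - 2). Shared: x=3 y=3 z=4. PCs: A@3 B@3

Answer: x=3 y=3 z=4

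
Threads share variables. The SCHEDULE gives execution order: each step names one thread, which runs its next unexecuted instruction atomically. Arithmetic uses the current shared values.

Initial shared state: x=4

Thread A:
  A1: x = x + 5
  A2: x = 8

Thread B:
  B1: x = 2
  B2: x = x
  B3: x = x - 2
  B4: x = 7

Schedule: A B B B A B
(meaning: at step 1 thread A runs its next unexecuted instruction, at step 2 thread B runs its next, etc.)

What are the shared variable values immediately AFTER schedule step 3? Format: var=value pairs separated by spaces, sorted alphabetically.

Step 1: thread A executes A1 (x = x + 5). Shared: x=9. PCs: A@1 B@0
Step 2: thread B executes B1 (x = 2). Shared: x=2. PCs: A@1 B@1
Step 3: thread B executes B2 (x = x). Shared: x=2. PCs: A@1 B@2

Answer: x=2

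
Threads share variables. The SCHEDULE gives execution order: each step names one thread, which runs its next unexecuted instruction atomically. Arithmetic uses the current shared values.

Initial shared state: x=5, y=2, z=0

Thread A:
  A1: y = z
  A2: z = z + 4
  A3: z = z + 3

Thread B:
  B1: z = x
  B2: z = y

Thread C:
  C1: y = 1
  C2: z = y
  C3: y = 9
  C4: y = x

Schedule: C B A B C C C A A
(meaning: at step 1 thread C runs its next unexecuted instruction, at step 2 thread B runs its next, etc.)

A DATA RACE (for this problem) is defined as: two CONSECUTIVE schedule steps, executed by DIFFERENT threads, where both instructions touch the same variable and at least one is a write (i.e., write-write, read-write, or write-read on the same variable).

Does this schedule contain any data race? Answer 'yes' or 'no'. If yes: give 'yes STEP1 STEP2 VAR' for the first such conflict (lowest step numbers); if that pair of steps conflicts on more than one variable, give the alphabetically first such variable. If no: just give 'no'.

Steps 1,2: C(r=-,w=y) vs B(r=x,w=z). No conflict.
Steps 2,3: B(z = x) vs A(y = z). RACE on z (W-R).
Steps 3,4: A(y = z) vs B(z = y). RACE on y (W-R), z (R-W). Multiple vars; alphabetically first is y.
Steps 4,5: B(z = y) vs C(z = y). RACE on z (W-W).
Steps 5,6: same thread (C). No race.
Steps 6,7: same thread (C). No race.
Steps 7,8: C(r=x,w=y) vs A(r=z,w=z). No conflict.
Steps 8,9: same thread (A). No race.
First conflict at steps 2,3.

Answer: yes 2 3 z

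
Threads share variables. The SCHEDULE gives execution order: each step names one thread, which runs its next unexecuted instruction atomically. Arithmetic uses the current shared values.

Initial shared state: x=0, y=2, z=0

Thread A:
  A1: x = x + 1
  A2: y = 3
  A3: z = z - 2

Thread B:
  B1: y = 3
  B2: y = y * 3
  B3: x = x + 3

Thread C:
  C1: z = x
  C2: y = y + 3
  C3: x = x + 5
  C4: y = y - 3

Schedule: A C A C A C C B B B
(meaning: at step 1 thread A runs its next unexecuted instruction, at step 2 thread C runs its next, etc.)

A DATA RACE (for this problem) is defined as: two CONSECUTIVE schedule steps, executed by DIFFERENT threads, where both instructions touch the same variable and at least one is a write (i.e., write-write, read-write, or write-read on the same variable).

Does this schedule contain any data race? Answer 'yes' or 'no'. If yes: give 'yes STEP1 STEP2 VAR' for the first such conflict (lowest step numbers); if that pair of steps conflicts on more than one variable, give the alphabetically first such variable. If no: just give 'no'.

Answer: yes 1 2 x

Derivation:
Steps 1,2: A(x = x + 1) vs C(z = x). RACE on x (W-R).
Steps 2,3: C(r=x,w=z) vs A(r=-,w=y). No conflict.
Steps 3,4: A(y = 3) vs C(y = y + 3). RACE on y (W-W).
Steps 4,5: C(r=y,w=y) vs A(r=z,w=z). No conflict.
Steps 5,6: A(r=z,w=z) vs C(r=x,w=x). No conflict.
Steps 6,7: same thread (C). No race.
Steps 7,8: C(y = y - 3) vs B(y = 3). RACE on y (W-W).
Steps 8,9: same thread (B). No race.
Steps 9,10: same thread (B). No race.
First conflict at steps 1,2.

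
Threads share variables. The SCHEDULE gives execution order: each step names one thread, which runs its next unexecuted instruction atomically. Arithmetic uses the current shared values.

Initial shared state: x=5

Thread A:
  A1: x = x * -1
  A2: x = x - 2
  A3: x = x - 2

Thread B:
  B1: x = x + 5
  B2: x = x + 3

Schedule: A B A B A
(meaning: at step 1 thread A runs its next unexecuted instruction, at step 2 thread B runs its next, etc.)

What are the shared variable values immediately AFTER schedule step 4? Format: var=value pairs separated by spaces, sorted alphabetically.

Step 1: thread A executes A1 (x = x * -1). Shared: x=-5. PCs: A@1 B@0
Step 2: thread B executes B1 (x = x + 5). Shared: x=0. PCs: A@1 B@1
Step 3: thread A executes A2 (x = x - 2). Shared: x=-2. PCs: A@2 B@1
Step 4: thread B executes B2 (x = x + 3). Shared: x=1. PCs: A@2 B@2

Answer: x=1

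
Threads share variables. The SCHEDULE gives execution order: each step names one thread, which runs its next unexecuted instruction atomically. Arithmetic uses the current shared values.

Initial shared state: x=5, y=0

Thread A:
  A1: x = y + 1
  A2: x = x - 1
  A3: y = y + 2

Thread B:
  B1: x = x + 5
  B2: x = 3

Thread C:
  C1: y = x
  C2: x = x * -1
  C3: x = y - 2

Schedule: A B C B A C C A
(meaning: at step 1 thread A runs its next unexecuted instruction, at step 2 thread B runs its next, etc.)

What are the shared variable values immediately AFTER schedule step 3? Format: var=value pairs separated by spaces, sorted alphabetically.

Step 1: thread A executes A1 (x = y + 1). Shared: x=1 y=0. PCs: A@1 B@0 C@0
Step 2: thread B executes B1 (x = x + 5). Shared: x=6 y=0. PCs: A@1 B@1 C@0
Step 3: thread C executes C1 (y = x). Shared: x=6 y=6. PCs: A@1 B@1 C@1

Answer: x=6 y=6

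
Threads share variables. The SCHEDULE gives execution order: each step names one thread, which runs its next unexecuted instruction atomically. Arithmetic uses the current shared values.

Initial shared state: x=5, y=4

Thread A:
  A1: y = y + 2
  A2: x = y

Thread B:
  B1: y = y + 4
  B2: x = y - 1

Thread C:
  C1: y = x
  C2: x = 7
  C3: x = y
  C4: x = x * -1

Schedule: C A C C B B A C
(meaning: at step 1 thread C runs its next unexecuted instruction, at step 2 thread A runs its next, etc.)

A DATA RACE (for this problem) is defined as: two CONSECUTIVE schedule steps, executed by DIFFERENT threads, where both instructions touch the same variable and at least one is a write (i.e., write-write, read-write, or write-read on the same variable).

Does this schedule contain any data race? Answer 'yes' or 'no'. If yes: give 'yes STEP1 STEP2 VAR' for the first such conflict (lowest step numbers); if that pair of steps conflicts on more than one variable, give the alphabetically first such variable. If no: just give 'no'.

Answer: yes 1 2 y

Derivation:
Steps 1,2: C(y = x) vs A(y = y + 2). RACE on y (W-W).
Steps 2,3: A(r=y,w=y) vs C(r=-,w=x). No conflict.
Steps 3,4: same thread (C). No race.
Steps 4,5: C(x = y) vs B(y = y + 4). RACE on y (R-W).
Steps 5,6: same thread (B). No race.
Steps 6,7: B(x = y - 1) vs A(x = y). RACE on x (W-W).
Steps 7,8: A(x = y) vs C(x = x * -1). RACE on x (W-W).
First conflict at steps 1,2.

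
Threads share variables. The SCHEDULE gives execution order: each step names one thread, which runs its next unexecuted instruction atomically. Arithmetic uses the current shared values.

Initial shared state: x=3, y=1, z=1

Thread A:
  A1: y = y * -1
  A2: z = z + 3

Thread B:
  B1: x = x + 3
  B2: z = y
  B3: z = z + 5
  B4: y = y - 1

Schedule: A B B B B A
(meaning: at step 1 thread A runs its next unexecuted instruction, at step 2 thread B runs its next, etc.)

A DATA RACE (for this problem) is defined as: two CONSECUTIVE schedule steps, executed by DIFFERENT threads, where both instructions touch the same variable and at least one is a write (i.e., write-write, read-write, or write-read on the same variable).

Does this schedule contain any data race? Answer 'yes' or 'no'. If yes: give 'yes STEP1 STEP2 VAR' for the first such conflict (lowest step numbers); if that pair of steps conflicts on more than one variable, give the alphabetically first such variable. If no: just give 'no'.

Answer: no

Derivation:
Steps 1,2: A(r=y,w=y) vs B(r=x,w=x). No conflict.
Steps 2,3: same thread (B). No race.
Steps 3,4: same thread (B). No race.
Steps 4,5: same thread (B). No race.
Steps 5,6: B(r=y,w=y) vs A(r=z,w=z). No conflict.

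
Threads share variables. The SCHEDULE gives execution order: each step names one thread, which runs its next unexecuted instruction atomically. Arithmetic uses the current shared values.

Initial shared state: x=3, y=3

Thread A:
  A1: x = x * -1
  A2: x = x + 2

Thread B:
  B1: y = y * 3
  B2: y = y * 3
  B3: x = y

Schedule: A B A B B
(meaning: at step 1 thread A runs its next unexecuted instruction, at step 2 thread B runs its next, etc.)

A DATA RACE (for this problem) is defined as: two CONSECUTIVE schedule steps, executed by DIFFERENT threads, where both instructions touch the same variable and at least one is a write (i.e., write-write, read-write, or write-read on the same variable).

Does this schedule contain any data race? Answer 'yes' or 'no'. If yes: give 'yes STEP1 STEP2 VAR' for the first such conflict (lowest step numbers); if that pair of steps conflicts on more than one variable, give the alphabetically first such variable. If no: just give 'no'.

Steps 1,2: A(r=x,w=x) vs B(r=y,w=y). No conflict.
Steps 2,3: B(r=y,w=y) vs A(r=x,w=x). No conflict.
Steps 3,4: A(r=x,w=x) vs B(r=y,w=y). No conflict.
Steps 4,5: same thread (B). No race.

Answer: no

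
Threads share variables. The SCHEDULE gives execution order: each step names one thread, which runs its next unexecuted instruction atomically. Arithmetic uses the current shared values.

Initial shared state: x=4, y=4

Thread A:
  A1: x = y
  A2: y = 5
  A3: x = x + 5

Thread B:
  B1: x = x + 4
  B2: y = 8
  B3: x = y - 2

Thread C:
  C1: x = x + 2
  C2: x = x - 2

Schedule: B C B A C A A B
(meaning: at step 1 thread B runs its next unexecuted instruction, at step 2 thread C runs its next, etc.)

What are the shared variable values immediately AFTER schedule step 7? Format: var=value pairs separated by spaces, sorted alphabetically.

Answer: x=11 y=5

Derivation:
Step 1: thread B executes B1 (x = x + 4). Shared: x=8 y=4. PCs: A@0 B@1 C@0
Step 2: thread C executes C1 (x = x + 2). Shared: x=10 y=4. PCs: A@0 B@1 C@1
Step 3: thread B executes B2 (y = 8). Shared: x=10 y=8. PCs: A@0 B@2 C@1
Step 4: thread A executes A1 (x = y). Shared: x=8 y=8. PCs: A@1 B@2 C@1
Step 5: thread C executes C2 (x = x - 2). Shared: x=6 y=8. PCs: A@1 B@2 C@2
Step 6: thread A executes A2 (y = 5). Shared: x=6 y=5. PCs: A@2 B@2 C@2
Step 7: thread A executes A3 (x = x + 5). Shared: x=11 y=5. PCs: A@3 B@2 C@2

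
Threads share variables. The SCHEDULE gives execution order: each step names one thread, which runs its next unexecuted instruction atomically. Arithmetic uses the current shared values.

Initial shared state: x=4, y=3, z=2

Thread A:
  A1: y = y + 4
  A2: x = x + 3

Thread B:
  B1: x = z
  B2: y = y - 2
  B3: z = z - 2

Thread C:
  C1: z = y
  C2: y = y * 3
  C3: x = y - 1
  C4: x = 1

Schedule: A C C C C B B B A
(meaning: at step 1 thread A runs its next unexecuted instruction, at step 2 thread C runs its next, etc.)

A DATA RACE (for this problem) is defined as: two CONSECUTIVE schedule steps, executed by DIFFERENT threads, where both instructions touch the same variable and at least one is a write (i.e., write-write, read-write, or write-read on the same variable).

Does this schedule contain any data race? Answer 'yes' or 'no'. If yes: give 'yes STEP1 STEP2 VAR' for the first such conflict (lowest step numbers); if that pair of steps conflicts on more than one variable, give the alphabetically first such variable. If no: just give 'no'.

Answer: yes 1 2 y

Derivation:
Steps 1,2: A(y = y + 4) vs C(z = y). RACE on y (W-R).
Steps 2,3: same thread (C). No race.
Steps 3,4: same thread (C). No race.
Steps 4,5: same thread (C). No race.
Steps 5,6: C(x = 1) vs B(x = z). RACE on x (W-W).
Steps 6,7: same thread (B). No race.
Steps 7,8: same thread (B). No race.
Steps 8,9: B(r=z,w=z) vs A(r=x,w=x). No conflict.
First conflict at steps 1,2.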